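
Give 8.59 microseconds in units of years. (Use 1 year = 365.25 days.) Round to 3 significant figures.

2.72 × 10^-13 yr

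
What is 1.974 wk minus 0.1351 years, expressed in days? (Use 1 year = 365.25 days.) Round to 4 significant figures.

1.974 wk = 13.8180 d and 0.1351 yr = 49.3453 d.
13.8180 − 49.3453 ≈ -35.53 d.

-35.53 days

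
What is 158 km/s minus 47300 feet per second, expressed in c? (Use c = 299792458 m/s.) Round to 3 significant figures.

158 km/s = 0.000527031 c and 47300 ft/s = 4.80901e-5 c.
0.000527031 − 4.80901e-5 ≈ 0.000479 c.

0.000479 times the speed of light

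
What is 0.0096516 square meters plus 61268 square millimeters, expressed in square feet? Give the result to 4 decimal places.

0.0096516 m² = 0.103889 ft² and 61268 mm² = 0.659483 ft².
0.103889 + 0.659483 ≈ 0.7634 ft².

0.7634 ft²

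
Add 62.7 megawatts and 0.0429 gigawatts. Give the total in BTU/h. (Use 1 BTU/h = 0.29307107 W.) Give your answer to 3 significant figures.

62.7 MW = 2.13941e+8 BTU/h and 0.0429 GW = 1.46381e+8 BTU/h.
2.13941e+8 + 1.46381e+8 ≈ 3.60e+8 BTU/h.

3.60e+8 BTU/h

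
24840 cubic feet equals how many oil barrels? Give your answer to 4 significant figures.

1 ft³ = 0.178108 bbl.
Then 24840 × 0.178108 ≈ 4424 bbl.

4424 bbl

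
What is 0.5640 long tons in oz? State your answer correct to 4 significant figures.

1 long ton = 35840.0 ounces.
Thus 0.5640 × 35840.0 ≈ 20210 oz.

20210 oz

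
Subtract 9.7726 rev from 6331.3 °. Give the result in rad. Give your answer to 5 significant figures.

49.099 radians

6331.3 ° = 110.502 rad and 9.7726 rev = 61.4031 rad.
110.502 − 61.4031 ≈ 49.099 rad.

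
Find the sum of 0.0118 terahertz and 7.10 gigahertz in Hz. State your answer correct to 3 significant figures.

0.0118 THz = 1.18000e+10 Hz and 7.10 GHz = 7.10000e+9 Hz.
1.18000e+10 + 7.10000e+9 ≈ 1.89e+10 Hz.

1.89e+10 Hz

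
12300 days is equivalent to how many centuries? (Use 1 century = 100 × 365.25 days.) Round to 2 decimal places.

0.34 centuries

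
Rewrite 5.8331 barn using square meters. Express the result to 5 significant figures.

1 barn = 1.00000e-28 square meters.
Thus 5.8331 × 1.00000e-28 ≈ 5.8331e-28 m².

5.8331e-28 m²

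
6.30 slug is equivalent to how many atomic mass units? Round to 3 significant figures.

5.54e+28 u

1 slug = 8.78865e+27 u.
6.30 × 8.78865e+27 ≈ 5.54e+28 u.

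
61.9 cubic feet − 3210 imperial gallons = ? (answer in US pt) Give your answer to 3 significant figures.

61.9 ft³ = 3704.35 US pt and 3210 imp gal = 30840.4 US pt.
3704.35 − 30840.4 ≈ -27100 US pt.

-27100 US pt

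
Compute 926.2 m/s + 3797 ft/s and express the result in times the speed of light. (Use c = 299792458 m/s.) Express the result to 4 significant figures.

926.2 m/s = 3.08947 × 10^-6 c and 3797 ft/s = 3.86042 × 10^-6 c.
3.08947 × 10^-6 + 3.86042 × 10^-6 ≈ 6.950 × 10^-6 c.

6.950 × 10^-6 c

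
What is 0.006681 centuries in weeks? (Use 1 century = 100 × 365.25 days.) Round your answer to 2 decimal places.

34.86 wk

1 century = 5217.86 weeks.
So 0.006681 × 5217.86 ≈ 34.86 wk.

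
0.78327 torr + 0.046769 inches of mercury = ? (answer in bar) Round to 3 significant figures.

0.78327 torr = 0.00104427 bar and 0.046769 inHg = 0.00158378 bar.
0.00104427 + 0.00158378 ≈ 0.00263 bar.

0.00263 bar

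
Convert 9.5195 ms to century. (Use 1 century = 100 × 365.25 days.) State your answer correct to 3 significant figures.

3.02 × 10^-12 centuries

1 millisecond = 3.16881 × 10^-13 centuries.
So 9.5195 × 3.16881 × 10^-13 ≈ 3.02 × 10^-12 century.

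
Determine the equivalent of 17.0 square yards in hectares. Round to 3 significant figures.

0.00142 ha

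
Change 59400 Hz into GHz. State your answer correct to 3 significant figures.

1 hertz = 1.00000 × 10^-9 GHz.
Thus 59400 × 1.00000 × 10^-9 ≈ 5.94 × 10^-5 GHz.

5.94 × 10^-5 gigahertz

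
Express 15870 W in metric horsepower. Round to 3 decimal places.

1 W = 0.00135962 PS.
So 15870 × 0.00135962 ≈ 21.577 PS.

21.577 PS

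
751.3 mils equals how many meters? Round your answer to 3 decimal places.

1 mil = 2.54000 × 10^-5 m.
Then 751.3 × 2.54000 × 10^-5 ≈ 0.019 m.

0.019 m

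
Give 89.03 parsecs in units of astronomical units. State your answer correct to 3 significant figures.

1.84e+7 au

1 parsec = 206265 au.
89.03 × 206265 ≈ 1.84e+7 au.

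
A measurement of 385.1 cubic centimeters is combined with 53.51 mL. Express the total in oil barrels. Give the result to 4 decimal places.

0.0028 oil barrels

385.1 cm³ = 0.00242221 bbl and 53.51 mL = 0.000336568 bbl.
0.00242221 + 0.000336568 ≈ 0.0028 bbl.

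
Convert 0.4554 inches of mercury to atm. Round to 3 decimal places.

0.015 atm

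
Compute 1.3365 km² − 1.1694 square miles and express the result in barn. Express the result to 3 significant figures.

1.3365 km² = 1.33650e+34 barn and 1.1694 mi² = 3.02873e+34 barn.
1.33650e+34 − 3.02873e+34 ≈ -1.69e+34 barn.

-1.69e+34 barns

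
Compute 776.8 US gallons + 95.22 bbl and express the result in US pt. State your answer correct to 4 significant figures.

38210 US pt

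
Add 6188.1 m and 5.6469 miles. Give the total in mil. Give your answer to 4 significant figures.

6.014e+8 mil

6188.1 m = 2.43626e+8 mil and 5.6469 mi = 3.57788e+8 mil.
2.43626e+8 + 3.57788e+8 ≈ 6.014e+8 mil.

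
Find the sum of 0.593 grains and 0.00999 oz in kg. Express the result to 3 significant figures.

0.000322 kg

0.593 gr = 3.84258 × 10^-5 kg and 0.00999 oz = 0.000283212 kg.
3.84258 × 10^-5 + 0.000283212 ≈ 0.000322 kg.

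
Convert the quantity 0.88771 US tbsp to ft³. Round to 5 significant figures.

0.00046355 cubic feet

1 US tablespoon = 0.000522190 ft³.
Then 0.88771 × 0.000522190 ≈ 0.00046355 ft³.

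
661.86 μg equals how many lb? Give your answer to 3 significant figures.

1.46 × 10^-6 pounds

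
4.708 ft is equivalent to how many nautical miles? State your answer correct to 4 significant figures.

0.0007748 nautical miles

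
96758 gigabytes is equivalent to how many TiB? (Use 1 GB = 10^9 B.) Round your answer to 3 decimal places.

88.001 tebibytes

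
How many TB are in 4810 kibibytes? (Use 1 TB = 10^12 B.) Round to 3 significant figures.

1 kibibyte = 1.02400e-9 terabytes.
Then 4810 × 1.02400e-9 ≈ 4.93e-6 TB.

4.93e-6 terabytes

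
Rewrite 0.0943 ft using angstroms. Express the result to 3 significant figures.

2.87e+8 Å

1 foot = 3.04800e+9 Å.
So 0.0943 × 3.04800e+9 ≈ 2.87e+8 Å.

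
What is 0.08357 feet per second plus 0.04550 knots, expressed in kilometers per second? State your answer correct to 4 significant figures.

4.888e-5 km/s

0.08357 ft/s = 2.54721e-5 km/s and 0.04550 kn = 2.34072e-5 km/s.
2.54721e-5 + 2.34072e-5 ≈ 4.888e-5 km/s.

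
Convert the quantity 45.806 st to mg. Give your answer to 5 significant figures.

2.9088 × 10^8 mg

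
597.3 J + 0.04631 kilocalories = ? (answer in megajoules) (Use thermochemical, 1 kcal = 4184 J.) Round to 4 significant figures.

0.0007911 MJ

597.3 J = 0.000597300 MJ and 0.04631 kcal = 0.000193761 MJ.
0.000597300 + 0.000193761 ≈ 0.0007911 MJ.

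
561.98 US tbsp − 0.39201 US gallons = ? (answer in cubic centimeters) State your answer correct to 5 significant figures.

6825.9 cm³

561.98 US tbsp = 8309.866 cm³ and 0.39201 US gal = 1483.919 cm³.
8309.866 − 1483.919 ≈ 6825.9 cm³.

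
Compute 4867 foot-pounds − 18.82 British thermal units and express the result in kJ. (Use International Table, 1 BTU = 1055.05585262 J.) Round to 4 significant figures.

4867 ft·lbf = 6.59877 kJ and 18.82 BTU = 19.8562 kJ.
6.59877 − 19.8562 ≈ -13.26 kJ.

-13.26 kJ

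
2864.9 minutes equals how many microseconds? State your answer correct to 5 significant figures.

1 minute = 6.00000 × 10^7 microseconds.
2864.9 × 6.00000 × 10^7 ≈ 1.7189 × 10^11 μs.

1.7189 × 10^11 μs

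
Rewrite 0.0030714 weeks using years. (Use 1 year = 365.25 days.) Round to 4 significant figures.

1 week = 0.0191650 yr.
Thus 0.0030714 × 0.0191650 ≈ 5.886 × 10^-5 yr.

5.886 × 10^-5 yr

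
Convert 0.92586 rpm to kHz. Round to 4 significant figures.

1 revolution per minute = 1.66667e-5 kHz.
Then 0.92586 × 1.66667e-5 ≈ 1.543e-5 kHz.

1.543e-5 kilohertz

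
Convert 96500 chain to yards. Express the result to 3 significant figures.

2.12 × 10^6 yd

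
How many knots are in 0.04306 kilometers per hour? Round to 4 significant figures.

1 kilometer per hour = 0.539957 kn.
Thus 0.04306 × 0.539957 ≈ 0.02325 kn.

0.02325 kn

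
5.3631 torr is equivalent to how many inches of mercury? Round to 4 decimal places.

0.2111 inHg

1 torr = 0.0393701 inHg.
So 5.3631 × 0.0393701 ≈ 0.2111 inHg.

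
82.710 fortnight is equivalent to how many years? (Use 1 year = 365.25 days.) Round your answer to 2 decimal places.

3.17 yr

1 fortnight = 0.0383299 years.
82.710 × 0.0383299 ≈ 3.17 yr.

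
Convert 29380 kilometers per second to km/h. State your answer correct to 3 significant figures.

1.06e+8 km/h

1 kilometer per second = 3600.00 km/h.
Thus 29380 × 3600.00 ≈ 1.06e+8 km/h.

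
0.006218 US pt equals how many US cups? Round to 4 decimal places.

0.0124 US cup

1 US pt = 2.00000 US cups.
So 0.006218 × 2.00000 ≈ 0.0124 US cup.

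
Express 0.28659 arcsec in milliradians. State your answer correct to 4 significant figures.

0.001389 milliradians

1 arcsec = 0.00484814 mrad.
0.28659 × 0.00484814 ≈ 0.001389 mrad.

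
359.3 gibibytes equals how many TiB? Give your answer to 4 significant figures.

0.3509 TiB

1 GiB = 0.0009765625 tebibytes.
Then 359.3 × 0.0009765625 ≈ 0.3509 TiB.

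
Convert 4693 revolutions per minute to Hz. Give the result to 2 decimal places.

78.22 Hz

1 rpm = 0.0166667 Hz.
4693 × 0.0166667 ≈ 78.22 Hz.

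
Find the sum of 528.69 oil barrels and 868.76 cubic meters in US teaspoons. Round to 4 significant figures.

528.69 bbl = 1.70534 × 10^7 US tsp and 868.76 m³ = 1.76258 × 10^8 US tsp.
1.70534 × 10^7 + 1.76258 × 10^8 ≈ 1.933 × 10^8 US tsp.

1.933 × 10^8 US tsp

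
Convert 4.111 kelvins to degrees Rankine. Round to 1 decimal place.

°R = K × 9/5.
Applying the formula gives 7.4 °R.

7.4 degrees Rankine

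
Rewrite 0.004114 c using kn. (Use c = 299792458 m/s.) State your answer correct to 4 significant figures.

2.397 × 10^6 kn

1 speed of light = 5.82750 × 10^8 kn.
Then 0.004114 × 5.82750 × 10^8 ≈ 2.397 × 10^6 kn.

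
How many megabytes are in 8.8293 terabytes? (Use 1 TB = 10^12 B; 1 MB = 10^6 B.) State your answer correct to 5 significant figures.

1 TB = 1.00000 × 10^6 megabytes.
So 8.8293 × 1.00000 × 10^6 ≈ 8.8293 × 10^6 MB.

8.8293 × 10^6 MB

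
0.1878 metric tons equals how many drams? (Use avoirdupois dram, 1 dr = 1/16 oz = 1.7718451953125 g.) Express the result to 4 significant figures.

1 t = 564383 dr.
0.1878 × 564383 ≈ 106000 dr.

106000 dr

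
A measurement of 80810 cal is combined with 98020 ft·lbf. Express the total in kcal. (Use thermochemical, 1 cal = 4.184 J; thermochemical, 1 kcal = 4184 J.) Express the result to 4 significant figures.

80810 cal = 80.8100 kcal and 98020 ft·lbf = 31.7632 kcal.
80.8100 + 31.7632 ≈ 112.6 kcal.

112.6 kcal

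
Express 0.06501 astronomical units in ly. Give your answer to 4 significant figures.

1.028 × 10^-6 light-years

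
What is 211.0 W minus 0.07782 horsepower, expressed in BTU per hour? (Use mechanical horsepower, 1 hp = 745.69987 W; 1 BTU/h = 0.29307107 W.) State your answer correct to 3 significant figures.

211.0 W = 719.962 BTU/h and 0.07782 hp = 198.008 BTU/h.
719.962 − 198.008 ≈ 522 BTU/h.

522 BTU per hour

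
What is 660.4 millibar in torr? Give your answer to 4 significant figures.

1 mbar = 0.750062 torr.
Then 660.4 × 0.750062 ≈ 495.3 torr.

495.3 torr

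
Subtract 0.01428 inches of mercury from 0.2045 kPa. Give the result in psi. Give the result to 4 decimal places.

0.0226 pounds per square inch

0.2045 kPa = 0.0296602 psi and 0.01428 inHg = 0.00701368 psi.
0.0296602 − 0.00701368 ≈ 0.0226 psi.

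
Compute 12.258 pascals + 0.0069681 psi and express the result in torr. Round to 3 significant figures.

0.452 torr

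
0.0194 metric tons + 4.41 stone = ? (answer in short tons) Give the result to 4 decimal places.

0.0194 t = 0.0213848 short ton and 4.41 st = 0.0308700 short ton.
0.0213848 + 0.0308700 ≈ 0.0523 short ton.

0.0523 short ton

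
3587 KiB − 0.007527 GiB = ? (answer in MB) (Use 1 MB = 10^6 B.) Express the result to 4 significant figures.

3587 KiB = 3.67309 MB and 0.007527 GiB = 8.08205 MB.
3.67309 − 8.08205 ≈ -4.409 MB.

-4.409 megabytes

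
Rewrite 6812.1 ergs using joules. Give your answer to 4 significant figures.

1 erg = 1.00000 × 10^-7 J.
Then 6812.1 × 1.00000 × 10^-7 ≈ 0.0006812 J.

0.0006812 joules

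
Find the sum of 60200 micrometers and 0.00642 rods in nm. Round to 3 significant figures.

60200 μm = 6.02000 × 10^7 nm and 0.00642 rod = 3.22875 × 10^7 nm.
6.02000 × 10^7 + 3.22875 × 10^7 ≈ 9.25 × 10^7 nm.

9.25 × 10^7 nm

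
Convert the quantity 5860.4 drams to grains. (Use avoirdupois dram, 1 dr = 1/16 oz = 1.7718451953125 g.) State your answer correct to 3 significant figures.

1 dram = 27.34375 grains.
Thus 5860.4 × 27.34375 ≈ 160000 gr.

160000 grains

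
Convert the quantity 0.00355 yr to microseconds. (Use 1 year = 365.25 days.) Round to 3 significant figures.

1.12 × 10^11 μs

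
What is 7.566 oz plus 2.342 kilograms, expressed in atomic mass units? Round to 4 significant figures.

7.566 oz = 1.29170e+26 u and 2.342 kg = 1.41039e+27 u.
1.29170e+26 + 1.41039e+27 ≈ 1.540e+27 u.

1.540e+27 atomic mass units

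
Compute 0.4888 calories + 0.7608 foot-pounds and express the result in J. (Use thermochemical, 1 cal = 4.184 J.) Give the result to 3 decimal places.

0.4888 cal = 2.04514 J and 0.7608 ft·lbf = 1.03151 J.
2.04514 + 1.03151 ≈ 3.077 J.

3.077 J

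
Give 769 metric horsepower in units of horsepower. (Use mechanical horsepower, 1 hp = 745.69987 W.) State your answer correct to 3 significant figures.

758 horsepower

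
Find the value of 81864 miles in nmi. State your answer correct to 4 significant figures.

71140 nautical miles

1 mile = 0.868976 nmi.
81864 × 0.868976 ≈ 71140 nmi.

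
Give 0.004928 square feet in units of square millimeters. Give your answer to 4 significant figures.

1 ft² = 92903.0 mm².
So 0.004928 × 92903.0 ≈ 457.8 mm².

457.8 mm²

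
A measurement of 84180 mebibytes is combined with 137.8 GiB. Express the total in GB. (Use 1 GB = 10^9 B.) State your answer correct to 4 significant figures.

236.2 GB

84180 MiB = 88.2691 GB and 137.8 GiB = 147.962 GB.
88.2691 + 147.962 ≈ 236.2 GB.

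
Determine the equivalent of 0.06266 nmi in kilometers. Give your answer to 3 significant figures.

1 nmi = 1.85200 km.
Then 0.06266 × 1.85200 ≈ 0.116 km.

0.116 km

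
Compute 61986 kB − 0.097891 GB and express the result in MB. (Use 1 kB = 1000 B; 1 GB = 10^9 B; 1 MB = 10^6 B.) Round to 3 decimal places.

61986 kB = 61.9860 MB and 0.097891 GB = 97.8910 MB.
61.9860 − 97.8910 ≈ -35.905 MB.

-35.905 MB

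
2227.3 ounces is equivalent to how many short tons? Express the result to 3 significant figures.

1 ounce = 3.12500e-5 short ton.
2227.3 × 3.12500e-5 ≈ 0.0696 short ton.

0.0696 short ton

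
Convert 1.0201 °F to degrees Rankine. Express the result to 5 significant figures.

460.69 °R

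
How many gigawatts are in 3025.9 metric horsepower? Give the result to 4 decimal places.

0.0022 gigawatts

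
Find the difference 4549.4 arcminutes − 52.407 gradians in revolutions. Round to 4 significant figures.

0.07960 rev

4549.4 arcmin = 0.2106204 rev and 52.407 grad = 0.1310175 rev.
0.2106204 − 0.1310175 ≈ 0.07960 rev.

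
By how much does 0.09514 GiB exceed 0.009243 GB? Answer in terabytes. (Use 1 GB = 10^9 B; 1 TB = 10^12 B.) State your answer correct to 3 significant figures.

0.09514 GiB = 0.000102156 TB and 0.009243 GB = 9.24300 × 10^-6 TB.
0.000102156 − 9.24300 × 10^-6 ≈ 9.29 × 10^-5 TB.

9.29 × 10^-5 terabytes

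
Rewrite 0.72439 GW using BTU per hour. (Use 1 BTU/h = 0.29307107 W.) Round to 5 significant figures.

2.4717 × 10^9 BTU/h

1 GW = 3.41214 × 10^9 BTU/h.
0.72439 × 3.41214 × 10^9 ≈ 2.4717 × 10^9 BTU/h.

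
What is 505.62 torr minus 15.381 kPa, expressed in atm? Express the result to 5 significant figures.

0.51349 atmospheres

505.62 torr = 0.665289 atm and 15.381 kPa = 0.151799 atm.
0.665289 − 0.151799 ≈ 0.51349 atm.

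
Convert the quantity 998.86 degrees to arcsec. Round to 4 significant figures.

3.596 × 10^6 arcsec

1 degree = 3600.00 arcseconds.
Thus 998.86 × 3600.00 ≈ 3.596 × 10^6 arcsec.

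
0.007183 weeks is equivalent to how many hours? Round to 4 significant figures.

1 week = 168.000 hours.
0.007183 × 168.000 ≈ 1.207 h.

1.207 h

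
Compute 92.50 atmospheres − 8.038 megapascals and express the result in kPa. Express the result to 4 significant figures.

92.50 atm = 9372.56 kPa and 8.038 MPa = 8038.00 kPa.
9372.56 − 8038.00 ≈ 1335 kPa.

1335 kPa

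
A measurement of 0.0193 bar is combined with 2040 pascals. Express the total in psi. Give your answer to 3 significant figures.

0.576 pounds per square inch

0.0193 bar = 0.279923 psi and 2040 Pa = 0.295877 psi.
0.279923 + 0.295877 ≈ 0.576 psi.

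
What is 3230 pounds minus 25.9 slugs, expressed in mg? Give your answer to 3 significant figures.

1.09 × 10^9 milligrams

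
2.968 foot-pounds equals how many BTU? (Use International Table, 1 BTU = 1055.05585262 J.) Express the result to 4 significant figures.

1 foot-pound = 0.00128507 British thermal units.
Thus 2.968 × 0.00128507 ≈ 0.003814 BTU.

0.003814 British thermal units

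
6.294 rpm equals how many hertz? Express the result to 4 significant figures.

1 revolution per minute = 0.0166667 hertz.
Then 6.294 × 0.0166667 ≈ 0.1049 Hz.

0.1049 Hz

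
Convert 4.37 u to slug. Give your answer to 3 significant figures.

1 u = 1.13783e-28 slug.
Then 4.37 × 1.13783e-28 ≈ 4.97e-28 slug.

4.97e-28 slugs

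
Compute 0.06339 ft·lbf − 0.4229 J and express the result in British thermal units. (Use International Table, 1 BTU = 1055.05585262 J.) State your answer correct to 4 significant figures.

0.06339 ft·lbf = 8.14604 × 10^-5 BTU and 0.4229 J = 0.000400832 BTU.
8.14604 × 10^-5 − 0.000400832 ≈ -0.0003194 BTU.

-0.0003194 British thermal units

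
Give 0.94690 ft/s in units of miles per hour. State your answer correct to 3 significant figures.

0.646 mph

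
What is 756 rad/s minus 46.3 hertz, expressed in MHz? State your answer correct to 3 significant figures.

756 rad/s = 0.000120321 MHz and 46.3 Hz = 4.63000e-5 MHz.
0.000120321 − 4.63000e-5 ≈ 7.40e-5 MHz.

7.40e-5 MHz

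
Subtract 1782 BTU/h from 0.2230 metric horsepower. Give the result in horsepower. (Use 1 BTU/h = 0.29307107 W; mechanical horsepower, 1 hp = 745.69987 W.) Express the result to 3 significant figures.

-0.480 horsepower

0.2230 PS = 0.219949 hp and 1782 BTU/h = 0.700352 hp.
0.219949 − 0.700352 ≈ -0.480 hp.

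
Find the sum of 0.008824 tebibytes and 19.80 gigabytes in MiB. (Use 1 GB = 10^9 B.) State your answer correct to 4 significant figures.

28140 mebibytes

0.008824 TiB = 9252.63 MiB and 19.80 GB = 18882.8 MiB.
9252.63 + 18882.8 ≈ 28140 MiB.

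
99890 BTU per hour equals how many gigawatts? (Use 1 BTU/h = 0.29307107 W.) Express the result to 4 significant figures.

2.927e-5 GW

1 BTU/h = 2.93071e-10 GW.
So 99890 × 2.93071e-10 ≈ 2.927e-5 GW.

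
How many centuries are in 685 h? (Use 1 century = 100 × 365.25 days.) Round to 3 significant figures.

1 h = 1.14077e-6 century.
Thus 685 × 1.14077e-6 ≈ 0.000781 century.

0.000781 century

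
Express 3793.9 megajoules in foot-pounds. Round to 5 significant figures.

1 megajoule = 737562 ft·lbf.
So 3793.9 × 737562 ≈ 2.7982e+9 ft·lbf.

2.7982e+9 ft·lbf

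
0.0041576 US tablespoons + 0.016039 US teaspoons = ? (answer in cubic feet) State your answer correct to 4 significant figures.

4.963e-6 cubic feet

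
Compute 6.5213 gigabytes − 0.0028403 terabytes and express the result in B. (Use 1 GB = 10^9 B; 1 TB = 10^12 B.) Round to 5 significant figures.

3.6810 × 10^9 bytes

6.5213 GB = 6.52130 × 10^9 B and 0.0028403 TB = 2.84030 × 10^9 B.
6.52130 × 10^9 − 2.84030 × 10^9 ≈ 3.6810 × 10^9 B.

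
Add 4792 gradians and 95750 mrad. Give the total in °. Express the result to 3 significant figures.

4792 grad = 4312.80 ° and 95750 mrad = 5486.07 °.
4312.80 + 5486.07 ≈ 9800 °.

9800 °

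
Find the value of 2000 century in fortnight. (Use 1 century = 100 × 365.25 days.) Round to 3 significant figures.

1 century = 2608.93 fortnight.
Thus 2000 × 2608.93 ≈ 5.22e+6 fortnight.

5.22e+6 fortnight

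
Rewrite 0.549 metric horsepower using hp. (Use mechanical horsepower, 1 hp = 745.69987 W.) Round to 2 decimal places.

0.54 hp

1 PS = 0.986320 horsepower.
0.549 × 0.986320 ≈ 0.54 hp.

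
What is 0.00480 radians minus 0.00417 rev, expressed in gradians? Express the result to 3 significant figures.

-1.36 gradians

0.00480 rad = 0.305577 grad and 0.00417 rev = 1.66800 grad.
0.305577 − 1.66800 ≈ -1.36 grad.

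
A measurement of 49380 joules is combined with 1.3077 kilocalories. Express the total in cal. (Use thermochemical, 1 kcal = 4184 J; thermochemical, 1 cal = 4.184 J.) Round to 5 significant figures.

49380 J = 11802.1 cal and 1.3077 kcal = 1307.70 cal.
11802.1 + 1307.70 ≈ 13110 cal.

13110 calories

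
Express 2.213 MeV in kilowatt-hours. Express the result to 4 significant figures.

1 megaelectronvolt = 4.45049e-20 kWh.
Thus 2.213 × 4.45049e-20 ≈ 9.849e-20 kWh.

9.849e-20 kilowatt-hours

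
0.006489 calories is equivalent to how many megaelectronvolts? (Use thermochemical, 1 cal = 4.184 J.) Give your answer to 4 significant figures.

1 cal = 2.61145 × 10^13 MeV.
Thus 0.006489 × 2.61145 × 10^13 ≈ 1.695 × 10^11 MeV.

1.695 × 10^11 megaelectronvolts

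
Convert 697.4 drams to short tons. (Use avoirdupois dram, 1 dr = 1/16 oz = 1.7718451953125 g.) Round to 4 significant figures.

0.001362 short ton

1 dram = 1.953125e-6 short ton.
So 697.4 × 1.953125e-6 ≈ 0.001362 short ton.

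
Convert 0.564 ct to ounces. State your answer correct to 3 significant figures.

1 carat = 0.00705479 oz.
Thus 0.564 × 0.00705479 ≈ 0.00398 oz.

0.00398 oz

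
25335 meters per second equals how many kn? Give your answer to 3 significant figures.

49200 kn

1 meter per second = 1.94384 knots.
Then 25335 × 1.94384 ≈ 49200 kn.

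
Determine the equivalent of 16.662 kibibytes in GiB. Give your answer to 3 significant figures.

1.59e-5 gibibytes

1 KiB = 9.53674e-7 GiB.
16.662 × 9.53674e-7 ≈ 1.59e-5 GiB.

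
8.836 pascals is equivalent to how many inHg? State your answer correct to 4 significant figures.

0.002609 inHg

1 pascal = 0.000295300 inHg.
Then 8.836 × 0.000295300 ≈ 0.002609 inHg.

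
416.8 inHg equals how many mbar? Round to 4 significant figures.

14110 mbar

1 inHg = 33.8639 mbar.
So 416.8 × 33.8639 ≈ 14110 mbar.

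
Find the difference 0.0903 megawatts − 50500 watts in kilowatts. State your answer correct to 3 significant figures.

39.8 kW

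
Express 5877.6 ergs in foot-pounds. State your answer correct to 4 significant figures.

0.0004335 foot-pounds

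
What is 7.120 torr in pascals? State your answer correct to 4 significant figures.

949.3 Pa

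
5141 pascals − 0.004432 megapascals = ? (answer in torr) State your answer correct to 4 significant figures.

5.318 torr

5141 Pa = 38.5607 torr and 0.004432 MPa = 33.2427 torr.
38.5607 − 33.2427 ≈ 5.318 torr.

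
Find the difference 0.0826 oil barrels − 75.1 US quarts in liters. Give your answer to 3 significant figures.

-57.9 liters

0.0826 bbl = 13.1324 L and 75.1 US qt = 71.0711 L.
13.1324 − 71.0711 ≈ -57.9 L.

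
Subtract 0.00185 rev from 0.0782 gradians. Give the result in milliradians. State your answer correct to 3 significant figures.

-10.4 mrad

0.0782 grad = 1.22836 mrad and 0.00185 rev = 11.6239 mrad.
1.22836 − 11.6239 ≈ -10.4 mrad.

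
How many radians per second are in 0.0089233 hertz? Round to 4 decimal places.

1 Hz = 6.28319 rad/s.
Thus 0.0089233 × 6.28319 ≈ 0.0561 rad/s.

0.0561 rad/s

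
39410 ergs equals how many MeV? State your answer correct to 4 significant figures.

2.460 × 10^10 MeV

1 erg = 624151 MeV.
Thus 39410 × 624151 ≈ 2.460 × 10^10 MeV.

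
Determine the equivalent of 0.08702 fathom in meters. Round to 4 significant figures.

1 fathom = 1.82880 meters.
0.08702 × 1.82880 ≈ 0.1591 m.

0.1591 m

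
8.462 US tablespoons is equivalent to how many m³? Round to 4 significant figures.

0.0001251 m³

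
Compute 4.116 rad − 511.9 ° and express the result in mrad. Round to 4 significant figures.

-4818 mrad

4.116 rad = 4116.00 mrad and 511.9 ° = 8934.34 mrad.
4116.00 − 8934.34 ≈ -4818 mrad.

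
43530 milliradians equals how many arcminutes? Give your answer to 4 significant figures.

149600 arcminutes

1 mrad = 3.43775 arcmin.
Then 43530 × 3.43775 ≈ 149600 arcmin.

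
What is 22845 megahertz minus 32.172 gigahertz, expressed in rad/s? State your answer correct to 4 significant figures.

22845 MHz = 1.43539 × 10^11 rad/s and 32.172 GHz = 2.02143 × 10^11 rad/s.
1.43539 × 10^11 − 2.02143 × 10^11 ≈ -5.860 × 10^10 rad/s.

-5.860 × 10^10 radians per second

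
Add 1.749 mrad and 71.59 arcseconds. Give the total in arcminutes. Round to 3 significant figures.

7.21 arcminutes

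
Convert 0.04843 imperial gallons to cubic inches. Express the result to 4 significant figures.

1 imp gal = 277.419 cubic inches.
So 0.04843 × 277.419 ≈ 13.44 in³.

13.44 in³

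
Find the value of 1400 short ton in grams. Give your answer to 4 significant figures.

1.270 × 10^9 g

1 short ton = 907185 g.
Thus 1400 × 907185 ≈ 1.270 × 10^9 g.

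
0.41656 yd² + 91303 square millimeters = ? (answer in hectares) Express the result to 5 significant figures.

4.3960e-5 ha

0.41656 yd² = 3.48297e-5 ha and 91303 mm² = 9.13030e-6 ha.
3.48297e-5 + 9.13030e-6 ≈ 4.3960e-5 ha.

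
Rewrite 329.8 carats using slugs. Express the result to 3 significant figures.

0.00452 slug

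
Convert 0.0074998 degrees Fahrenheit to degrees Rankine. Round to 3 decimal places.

°R = °F + 459.67.
Applying the formula gives 459.677 °R.

459.677 °R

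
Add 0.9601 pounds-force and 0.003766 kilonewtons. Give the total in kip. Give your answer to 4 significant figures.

0.001807 kips

0.9601 lbf = 0.000960100 kip and 0.003766 kN = 0.000846630 kip.
0.000960100 + 0.000846630 ≈ 0.001807 kip.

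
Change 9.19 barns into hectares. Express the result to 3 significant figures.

1 barn = 1.00000 × 10^-32 hectares.
So 9.19 × 1.00000 × 10^-32 ≈ 9.19 × 10^-32 ha.

9.19 × 10^-32 ha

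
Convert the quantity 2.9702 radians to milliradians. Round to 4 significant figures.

2970 mrad

1 radian = 1000.00 mrad.
Then 2.9702 × 1000.00 ≈ 2970 mrad.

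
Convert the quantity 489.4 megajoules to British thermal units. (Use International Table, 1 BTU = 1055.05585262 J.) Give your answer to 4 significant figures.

1 MJ = 947.817 British thermal units.
Thus 489.4 × 947.817 ≈ 463900 BTU.

463900 BTU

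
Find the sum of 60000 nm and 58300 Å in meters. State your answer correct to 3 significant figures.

6.58e-5 m

60000 nm = 6.00000e-5 m and 58300 Å = 5.83000e-6 m.
6.00000e-5 + 5.83000e-6 ≈ 6.58e-5 m.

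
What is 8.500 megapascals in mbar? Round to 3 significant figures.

85000 millibar

1 megapascal = 10000.0 mbar.
So 8.500 × 10000.0 ≈ 85000 mbar.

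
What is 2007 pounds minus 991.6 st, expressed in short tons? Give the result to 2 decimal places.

-5.94 short ton

2007 lb = 1.00350 short ton and 991.6 st = 6.94120 short ton.
1.00350 − 6.94120 ≈ -5.94 short ton.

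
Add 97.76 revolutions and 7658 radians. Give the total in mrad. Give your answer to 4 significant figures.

97.76 rev = 614244 mrad and 7658 rad = 7.65800e+6 mrad.
614244 + 7.65800e+6 ≈ 8.272e+6 mrad.

8.272e+6 milliradians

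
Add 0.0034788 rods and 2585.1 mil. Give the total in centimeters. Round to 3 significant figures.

0.0034788 rod = 1.74956 cm and 2585.1 mil = 6.56615 cm.
1.74956 + 6.56615 ≈ 8.32 cm.

8.32 cm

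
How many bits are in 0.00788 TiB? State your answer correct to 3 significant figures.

1 TiB = 8.79609 × 10^12 bits.
Then 0.00788 × 8.79609 × 10^12 ≈ 6.93 × 10^10 bit.

6.93 × 10^10 bits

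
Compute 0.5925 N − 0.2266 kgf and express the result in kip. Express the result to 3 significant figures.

-0.000366 kip

0.5925 N = 0.000133199 kip and 0.2266 kgf = 0.000499567 kip.
0.000133199 − 0.000499567 ≈ -0.000366 kip.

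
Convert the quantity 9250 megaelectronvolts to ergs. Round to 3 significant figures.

1 MeV = 1.60218 × 10^-6 erg.
Thus 9250 × 1.60218 × 10^-6 ≈ 0.0148 erg.

0.0148 erg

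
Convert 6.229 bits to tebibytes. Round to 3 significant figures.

7.08 × 10^-13 TiB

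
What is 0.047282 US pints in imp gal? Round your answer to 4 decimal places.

0.0049 imperial gallons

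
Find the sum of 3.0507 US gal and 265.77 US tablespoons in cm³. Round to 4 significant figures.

15480 cubic centimeters

3.0507 US gal = 11548.2 cm³ and 265.77 US tbsp = 3929.88 cm³.
11548.2 + 3929.88 ≈ 15480 cm³.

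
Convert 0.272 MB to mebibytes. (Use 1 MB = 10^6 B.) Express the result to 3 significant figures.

1 megabyte = 0.953674 MiB.
Thus 0.272 × 0.953674 ≈ 0.259 MiB.

0.259 MiB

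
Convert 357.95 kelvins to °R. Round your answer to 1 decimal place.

644.3 °R

°R = K × 9/5.
Applying the formula gives 644.3 °R.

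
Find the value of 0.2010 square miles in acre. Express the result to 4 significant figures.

128.6 acre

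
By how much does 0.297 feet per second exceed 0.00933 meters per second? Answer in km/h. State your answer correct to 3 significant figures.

0.297 ft/s = 0.325892 km/h and 0.00933 m/s = 0.0335880 km/h.
0.325892 − 0.0335880 ≈ 0.292 km/h.

0.292 km/h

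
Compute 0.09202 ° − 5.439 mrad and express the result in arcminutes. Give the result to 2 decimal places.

0.09202 ° = 5.52120 arcmin and 5.439 mrad = 18.6979 arcmin.
5.52120 − 18.6979 ≈ -13.18 arcmin.

-13.18 arcminutes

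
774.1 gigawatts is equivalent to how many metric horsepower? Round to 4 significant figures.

1.052 × 10^9 metric horsepower

1 GW = 1.35962 × 10^6 PS.
774.1 × 1.35962 × 10^6 ≈ 1.052 × 10^9 PS.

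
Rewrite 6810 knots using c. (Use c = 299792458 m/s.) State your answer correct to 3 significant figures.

1 kn = 1.71600e-9 c.
6810 × 1.71600e-9 ≈ 1.17e-5 c.

1.17e-5 times the speed of light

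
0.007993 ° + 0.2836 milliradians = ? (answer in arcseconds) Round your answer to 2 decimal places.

0.007993 ° = 28.7748 arcsec and 0.2836 mrad = 58.4967 arcsec.
28.7748 + 58.4967 ≈ 87.27 arcsec.

87.27 arcsec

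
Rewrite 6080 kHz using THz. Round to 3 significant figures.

1 kilohertz = 1.00000e-9 terahertz.
So 6080 × 1.00000e-9 ≈ 6.08e-6 THz.

6.08e-6 THz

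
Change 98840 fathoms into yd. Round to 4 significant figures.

197700 yd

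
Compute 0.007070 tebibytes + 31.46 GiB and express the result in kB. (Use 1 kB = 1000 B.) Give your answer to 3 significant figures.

0.007070 TiB = 7.77355 × 10^6 kB and 31.46 GiB = 3.37799 × 10^7 kB.
7.77355 × 10^6 + 3.37799 × 10^7 ≈ 4.16 × 10^7 kB.

4.16 × 10^7 kilobytes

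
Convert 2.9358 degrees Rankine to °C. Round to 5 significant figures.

°R = (°C + 273.15) × 9/5.
Applying the formula gives -271.52 °C.

-271.52 °C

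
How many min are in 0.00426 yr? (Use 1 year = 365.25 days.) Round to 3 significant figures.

2240 min

1 year = 525960 min.
Then 0.00426 × 525960 ≈ 2240 min.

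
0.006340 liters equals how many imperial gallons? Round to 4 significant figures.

0.001395 imp gal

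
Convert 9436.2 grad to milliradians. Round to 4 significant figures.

148200 milliradians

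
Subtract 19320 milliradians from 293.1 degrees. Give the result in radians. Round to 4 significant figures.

-14.20 rad

293.1 ° = 5.11556 rad and 19320 mrad = 19.3200 rad.
5.11556 − 19.3200 ≈ -14.20 rad.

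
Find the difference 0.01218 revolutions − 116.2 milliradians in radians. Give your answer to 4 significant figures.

0.01218 rev = 0.0765292 rad and 116.2 mrad = 0.116200 rad.
0.0765292 − 0.116200 ≈ -0.03967 rad.

-0.03967 rad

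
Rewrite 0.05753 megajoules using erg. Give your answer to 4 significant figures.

1 MJ = 1.00000e+13 erg.
So 0.05753 × 1.00000e+13 ≈ 5.753e+11 erg.

5.753e+11 erg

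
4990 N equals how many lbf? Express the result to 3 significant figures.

1120 lbf

1 N = 0.224809 lbf.
So 4990 × 0.224809 ≈ 1120 lbf.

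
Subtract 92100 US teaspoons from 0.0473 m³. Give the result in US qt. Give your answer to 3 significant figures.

0.0473 m³ = 49.98135 US qt and 92100 US tsp = 479.6875 US qt.
49.98135 − 479.6875 ≈ -430 US qt.

-430 US qt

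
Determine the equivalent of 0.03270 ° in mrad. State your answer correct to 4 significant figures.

1 ° = 17.4533 mrad.
Thus 0.03270 × 17.4533 ≈ 0.5707 mrad.

0.5707 mrad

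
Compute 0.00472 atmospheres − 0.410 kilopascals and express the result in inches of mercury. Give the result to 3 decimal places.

0.00472 atm = 0.141228 inHg and 0.410 kPa = 0.121073 inHg.
0.141228 − 0.121073 ≈ 0.020 inHg.

0.020 inHg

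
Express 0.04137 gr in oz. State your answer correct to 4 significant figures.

9.456 × 10^-5 ounces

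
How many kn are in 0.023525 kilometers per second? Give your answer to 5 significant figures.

1 km/s = 1943.84 knots.
Thus 0.023525 × 1943.84 ≈ 45.729 kn.

45.729 kn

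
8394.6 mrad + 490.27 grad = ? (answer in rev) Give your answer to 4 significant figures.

2.562 rev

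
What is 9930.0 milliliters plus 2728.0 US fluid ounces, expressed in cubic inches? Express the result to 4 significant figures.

5529 cubic inches

9930.0 mL = 605.966 in³ and 2728.0 US fl oz = 4923.19 in³.
605.966 + 4923.19 ≈ 5529 in³.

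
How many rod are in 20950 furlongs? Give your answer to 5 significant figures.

838000 rod

1 furlong = 40.0000 rod.
Thus 20950 × 40.0000 ≈ 838000 rod.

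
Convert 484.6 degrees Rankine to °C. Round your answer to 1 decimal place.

-3.9 °C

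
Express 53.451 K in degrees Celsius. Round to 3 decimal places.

K = °C + 273.15.
Applying the formula gives -219.699 °C.

-219.699 °C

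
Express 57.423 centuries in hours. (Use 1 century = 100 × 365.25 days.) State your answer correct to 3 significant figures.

5.03e+7 h

1 century = 876600 hours.
So 57.423 × 876600 ≈ 5.03e+7 h.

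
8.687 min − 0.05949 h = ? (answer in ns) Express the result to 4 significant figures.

3.071e+11 ns

8.687 min = 5.21220e+11 ns and 0.05949 h = 2.14164e+11 ns.
5.21220e+11 − 2.14164e+11 ≈ 3.071e+11 ns.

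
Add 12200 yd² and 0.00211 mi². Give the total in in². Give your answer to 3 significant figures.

2.43e+7 in²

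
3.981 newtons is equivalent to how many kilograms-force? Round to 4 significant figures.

0.4059 kgf

1 N = 0.1019716 kilograms-force.
So 3.981 × 0.1019716 ≈ 0.4059 kgf.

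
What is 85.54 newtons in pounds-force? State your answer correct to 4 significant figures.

1 N = 0.224809 lbf.
Then 85.54 × 0.224809 ≈ 19.23 lbf.

19.23 lbf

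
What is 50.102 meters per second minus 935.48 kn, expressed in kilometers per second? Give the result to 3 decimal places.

-0.431 kilometers per second

50.102 m/s = 0.0501020 km/s and 935.48 kn = 0.481252 km/s.
0.0501020 − 0.481252 ≈ -0.431 km/s.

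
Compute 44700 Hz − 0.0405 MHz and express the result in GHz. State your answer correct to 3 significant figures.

44700 Hz = 4.47000 × 10^-5 GHz and 0.0405 MHz = 4.05000 × 10^-5 GHz.
4.47000 × 10^-5 − 4.05000 × 10^-5 ≈ 4.20 × 10^-6 GHz.

4.20 × 10^-6 GHz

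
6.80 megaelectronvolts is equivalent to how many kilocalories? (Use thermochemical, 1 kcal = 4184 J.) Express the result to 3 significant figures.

2.60 × 10^-16 kcal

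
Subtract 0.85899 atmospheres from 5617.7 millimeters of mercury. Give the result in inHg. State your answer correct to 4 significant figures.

5617.7 mmHg = 221.169 inHg and 0.85899 atm = 25.7021 inHg.
221.169 − 25.7021 ≈ 195.5 inHg.

195.5 inHg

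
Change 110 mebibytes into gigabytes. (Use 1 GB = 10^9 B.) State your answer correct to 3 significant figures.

1 mebibyte = 0.00104858 GB.
110 × 0.00104858 ≈ 0.115 GB.

0.115 gigabytes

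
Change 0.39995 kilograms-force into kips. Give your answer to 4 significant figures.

0.0008817 kips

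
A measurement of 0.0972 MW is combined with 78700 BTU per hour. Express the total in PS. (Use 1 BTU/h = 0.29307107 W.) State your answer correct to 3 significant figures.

164 PS

0.0972 MW = 132.155 PS and 78700 BTU/h = 31.3593 PS.
132.155 + 31.3593 ≈ 164 PS.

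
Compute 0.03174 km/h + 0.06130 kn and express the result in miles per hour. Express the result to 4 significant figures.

0.09027 miles per hour

0.03174 km/h = 0.0197223 mph and 0.06130 kn = 0.0705428 mph.
0.0197223 + 0.0705428 ≈ 0.09027 mph.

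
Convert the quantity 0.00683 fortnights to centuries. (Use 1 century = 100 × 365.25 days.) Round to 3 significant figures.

2.62 × 10^-6 century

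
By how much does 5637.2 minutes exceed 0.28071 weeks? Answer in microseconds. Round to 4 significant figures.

1.685e+11 μs

5637.2 min = 3.38232e+11 μs and 0.28071 wk = 1.69773e+11 μs.
3.38232e+11 − 1.69773e+11 ≈ 1.685e+11 μs.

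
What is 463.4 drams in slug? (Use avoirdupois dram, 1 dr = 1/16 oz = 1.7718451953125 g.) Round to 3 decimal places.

1 dr = 0.000121410 slugs.
So 463.4 × 0.000121410 ≈ 0.056 slug.

0.056 slug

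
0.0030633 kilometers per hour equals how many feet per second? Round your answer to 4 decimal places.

1 km/h = 0.911344 feet per second.
Then 0.0030633 × 0.911344 ≈ 0.0028 ft/s.

0.0028 ft/s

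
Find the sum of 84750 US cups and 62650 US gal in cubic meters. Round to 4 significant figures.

84750 US cup = 20.0509 m³ and 62650 US gal = 237.156 m³.
20.0509 + 237.156 ≈ 257.2 m³.

257.2 m³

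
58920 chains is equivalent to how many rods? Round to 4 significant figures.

1 chain = 4.00000 rods.
So 58920 × 4.00000 ≈ 235700 rod.

235700 rods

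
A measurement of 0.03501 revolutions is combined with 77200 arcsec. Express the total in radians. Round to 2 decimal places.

0.59 radians

0.03501 rev = 0.219974 rad and 77200 arcsec = 0.374276 rad.
0.219974 + 0.374276 ≈ 0.59 rad.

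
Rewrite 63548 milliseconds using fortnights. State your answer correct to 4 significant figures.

1 ms = 8.26720e-10 fortnight.
Thus 63548 × 8.26720e-10 ≈ 5.254e-5 fortnight.

5.254e-5 fortnights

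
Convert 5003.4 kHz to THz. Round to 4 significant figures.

1 kHz = 1.00000 × 10^-9 THz.
5003.4 × 1.00000 × 10^-9 ≈ 5.003 × 10^-6 THz.

5.003 × 10^-6 THz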